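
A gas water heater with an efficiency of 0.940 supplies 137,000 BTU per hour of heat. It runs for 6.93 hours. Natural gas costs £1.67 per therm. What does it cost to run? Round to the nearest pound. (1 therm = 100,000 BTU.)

£17

Heat delivered = 137,000 BTU/h × 6.93 h = 949,410 BTU
Gas input = 949,410 / 0.940 = 1,010,011 BTU
= 1,010,011 / 100,000 = 10.1 therm
Cost = 10.1 × £1.67/therm = £16.87 ≈ £17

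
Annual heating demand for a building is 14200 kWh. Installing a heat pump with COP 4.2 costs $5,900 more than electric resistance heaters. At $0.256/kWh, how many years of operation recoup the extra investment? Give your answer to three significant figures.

2.13 years

Resistance: 14200 kWh × $0.256 = $3,635.20/yr
Heat pump: 14200 / 4.2 = 3381 kWh in → × $0.256 = $865.52/yr
Annual savings = $2,769.68
Payback = $5,900 / $2,769.68 = 2.13 years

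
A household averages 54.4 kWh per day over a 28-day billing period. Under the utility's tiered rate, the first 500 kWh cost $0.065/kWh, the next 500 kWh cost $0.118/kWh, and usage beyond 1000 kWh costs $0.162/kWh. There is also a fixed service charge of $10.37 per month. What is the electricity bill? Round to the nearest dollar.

$187

Usage = 54.4 kWh/day × 28 days = 1523.2 kWh
First 500 kWh × $0.065 = $32.50
Next 500 kWh × $0.118 = $59.00
Remaining 523.2 kWh × $0.162 = $84.76
Energy charge = $176.26; + service $10.37 = $186.63 ≈ $187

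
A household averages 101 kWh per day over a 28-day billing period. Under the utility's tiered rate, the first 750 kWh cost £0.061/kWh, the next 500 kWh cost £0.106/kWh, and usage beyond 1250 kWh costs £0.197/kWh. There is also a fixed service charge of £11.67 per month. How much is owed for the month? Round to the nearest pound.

£421

Usage = 101 kWh/day × 28 days = 2828 kWh
First 750 kWh × £0.061 = £45.75
Next 500 kWh × £0.106 = £53.00
Remaining 1578 kWh × £0.197 = £310.87
Energy charge = £409.62; + service £11.67 = £421.29 ≈ £421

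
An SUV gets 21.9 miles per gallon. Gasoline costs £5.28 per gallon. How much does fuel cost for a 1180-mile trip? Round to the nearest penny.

£284.49

Fuel = 1180 mi / 21.9 mpg = 53.88 gal
Cost = 53.88 gal × £5.28/gal = £284.49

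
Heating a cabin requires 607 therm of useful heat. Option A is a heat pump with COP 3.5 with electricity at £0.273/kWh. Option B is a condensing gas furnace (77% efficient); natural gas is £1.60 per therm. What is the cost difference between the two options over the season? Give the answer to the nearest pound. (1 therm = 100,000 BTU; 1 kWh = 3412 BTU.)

£126

Heat load = 607 therm × 100,000 = 60,700,000 BTU
Gas: input = 60,700,000 / 0.77 = 78,831,169 BTU = 788.3 therm → 788.3 × £1.60 = £1,261.30
Heat pump: 60,700,000 BTU / 3412 = 17,790 kWh heat; / 3.5 = 5,083 kWh in → × £0.273 = £1,387.63
Difference = |£1,261.30 − £1,387.63| = £126.33 ≈ £126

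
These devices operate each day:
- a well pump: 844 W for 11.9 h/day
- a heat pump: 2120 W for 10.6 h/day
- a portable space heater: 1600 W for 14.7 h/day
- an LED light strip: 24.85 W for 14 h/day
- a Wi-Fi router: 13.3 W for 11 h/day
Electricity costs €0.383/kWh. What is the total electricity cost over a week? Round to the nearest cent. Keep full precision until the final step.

well pump: 844 W × 11.9 h × 7 d = 70,305 Wh = 70.31 kWh
heat pump: 2120 W × 10.6 h × 7 d = 157,304 Wh = 157.3 kWh
portable space heater: 1600 W × 14.7 h × 7 d = 164,640 Wh = 164.6 kWh
LED light strip: 24.85 W × 14 h × 7 d = 2,435 Wh = 2.435 kWh
Wi-Fi router: 13.3 W × 11 h × 7 d = 1,024 Wh = 1.024 kWh
Total energy = 70.31 + 157.3 + 164.6 + 2.435 + 1.024 = 395.7 kWh
Cost = 395.7 kWh × €0.383 = €151.56

€151.56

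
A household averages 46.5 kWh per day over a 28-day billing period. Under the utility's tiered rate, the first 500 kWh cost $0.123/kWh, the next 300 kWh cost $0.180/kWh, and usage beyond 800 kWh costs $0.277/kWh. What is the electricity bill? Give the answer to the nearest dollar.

Usage = 46.5 kWh/day × 28 days = 1302 kWh
First 500 kWh × $0.123 = $61.50
Next 300 kWh × $0.180 = $54.00
Remaining 502 kWh × $0.277 = $139.05
Total = $254.55 ≈ $255

$255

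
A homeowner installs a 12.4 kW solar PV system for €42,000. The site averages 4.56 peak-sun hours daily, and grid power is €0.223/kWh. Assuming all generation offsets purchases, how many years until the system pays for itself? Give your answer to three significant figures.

9.13 years

Daily generation = 12.4 kW × 4.56 h = 56.54 kWh
Annual generation = 56.54 × 365 = 20639 kWh
Annual savings = 20639 × €0.223 = €4,602.40
Payback = €42,000 / €4,602.40 = 9.13 years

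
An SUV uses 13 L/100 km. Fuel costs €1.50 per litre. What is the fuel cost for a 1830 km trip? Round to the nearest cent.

€356.85

Fuel = 13 L/100 km × 1830 km / 100 = 237.9 L
Cost = 237.9 L × €1.50/L = €356.85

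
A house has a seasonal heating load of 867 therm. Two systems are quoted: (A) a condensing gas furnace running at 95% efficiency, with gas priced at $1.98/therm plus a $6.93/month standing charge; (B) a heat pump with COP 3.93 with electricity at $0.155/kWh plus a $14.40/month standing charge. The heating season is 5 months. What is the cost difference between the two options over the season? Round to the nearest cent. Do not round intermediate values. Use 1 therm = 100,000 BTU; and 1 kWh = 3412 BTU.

$767.47

Heat load = 867 therm × 100,000 = 86,700,000 BTU
Gas: input = 86,700,000 / 0.95 = 91,263,158 BTU = 912.6 therm → 912.6 × $1.98 = $1,807.01; + 5 × $6.93 standing = $1,841.66
Heat pump: 86,700,000 BTU / 3412 = 25,410 kWh heat; / 3.93 = 6,466 kWh in → × $0.155 = $1,002.19; + 5 × $14.40 standing = $1,074.19
Difference = |$1,841.66 − $1,074.19| = $767.47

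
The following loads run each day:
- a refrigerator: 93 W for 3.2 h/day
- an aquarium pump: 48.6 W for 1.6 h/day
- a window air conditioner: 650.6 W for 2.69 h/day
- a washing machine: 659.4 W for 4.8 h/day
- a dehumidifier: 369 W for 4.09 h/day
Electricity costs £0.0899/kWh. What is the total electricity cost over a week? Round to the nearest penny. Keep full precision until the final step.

£4.28

refrigerator: 93 W × 3.2 h × 7 d = 2,083 Wh = 2.083 kWh
aquarium pump: 48.6 W × 1.6 h × 7 d = 544 Wh = 0.5443 kWh
window air conditioner: 650.6 W × 2.69 h × 7 d = 12,251 Wh = 12.25 kWh
washing machine: 659.4 W × 4.8 h × 7 d = 22,156 Wh = 22.16 kWh
dehumidifier: 369 W × 4.09 h × 7 d = 10,564 Wh = 10.56 kWh
Total energy = 2.083 + 0.5443 + 12.25 + 22.16 + 10.56 = 47.6 kWh
Cost = 47.6 kWh × £0.0899 = £4.28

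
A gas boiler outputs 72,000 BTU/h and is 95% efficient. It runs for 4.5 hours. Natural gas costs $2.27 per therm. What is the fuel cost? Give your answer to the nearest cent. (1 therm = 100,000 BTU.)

$7.74

Heat delivered = 72,000 BTU/h × 4.5 h = 324,000 BTU
Gas input = 324,000 / 0.95 = 341,053 BTU
= 341,053 / 100,000 = 3.411 therm
Cost = 3.411 × $2.27/therm = $7.74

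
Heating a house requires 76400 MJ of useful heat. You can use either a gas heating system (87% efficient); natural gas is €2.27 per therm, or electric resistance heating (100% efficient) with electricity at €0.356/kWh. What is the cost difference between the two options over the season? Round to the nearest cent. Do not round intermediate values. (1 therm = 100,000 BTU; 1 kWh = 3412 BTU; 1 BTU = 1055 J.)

Heat load = 76400 MJ = 76,400,000,000 J / 1055 = 72,417,062 BTU
Gas: input = 72,417,062 / 0.87 = 83,238,002 BTU = 832.4 therm → 832.4 × €2.27 = €1,889.50
Electric: 72,417,062 BTU / 3412 = 21,220 kWh → × €0.356 = €7,555.82
Difference = |€1,889.50 − €7,555.82| = €5,666.32

€5666.32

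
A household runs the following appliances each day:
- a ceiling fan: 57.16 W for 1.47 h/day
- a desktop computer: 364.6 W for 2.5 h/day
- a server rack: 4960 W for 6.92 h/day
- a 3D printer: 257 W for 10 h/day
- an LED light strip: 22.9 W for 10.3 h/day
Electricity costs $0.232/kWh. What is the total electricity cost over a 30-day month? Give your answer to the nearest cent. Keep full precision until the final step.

$265.35

ceiling fan: 57.16 W × 1.47 h × 30 d = 2,521 Wh = 2.521 kWh
desktop computer: 364.6 W × 2.5 h × 30 d = 27,345 Wh = 27.34 kWh
server rack: 4960 W × 6.92 h × 30 d = 1,029,696 Wh = 1,030 kWh
3D printer: 257 W × 10 h × 30 d = 77,100 Wh = 77.1 kWh
LED light strip: 22.9 W × 10.3 h × 30 d = 7,076 Wh = 7.076 kWh
Total energy = 2.521 + 27.34 + 1,030 + 77.1 + 7.076 = 1,144 kWh
Cost = 1,144 kWh × $0.232 = $265.35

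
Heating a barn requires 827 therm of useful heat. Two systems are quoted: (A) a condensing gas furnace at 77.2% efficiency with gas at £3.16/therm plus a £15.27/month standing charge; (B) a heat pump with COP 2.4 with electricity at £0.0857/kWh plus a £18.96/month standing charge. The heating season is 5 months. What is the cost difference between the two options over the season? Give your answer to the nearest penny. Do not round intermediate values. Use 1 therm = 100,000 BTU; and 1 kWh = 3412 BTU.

Heat load = 827 therm × 100,000 = 82,700,000 BTU
Gas: input = 82,700,000 / 0.772 = 107,124,352 BTU = 1,071 therm → 1,071 × £3.16 = £3,385.13; + 5 × £15.27 standing = £3,461.48
Heat pump: 82,700,000 BTU / 3412 = 24,240 kWh heat; / 2.4 = 10,100 kWh in → × £0.0857 = £865.50; + 5 × £18.96 standing = £960.30
Difference = |£3,461.48 − £960.30| = £2,501.18

£2501.18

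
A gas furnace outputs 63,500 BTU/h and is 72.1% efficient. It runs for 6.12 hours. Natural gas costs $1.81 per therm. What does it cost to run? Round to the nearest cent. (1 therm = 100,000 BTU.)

Heat delivered = 63,500 BTU/h × 6.12 h = 388,620 BTU
Gas input = 388,620 / 0.721 = 539,001 BTU
= 539,001 / 100,000 = 5.39 therm
Cost = 5.39 × $1.81/therm = $9.76

$9.76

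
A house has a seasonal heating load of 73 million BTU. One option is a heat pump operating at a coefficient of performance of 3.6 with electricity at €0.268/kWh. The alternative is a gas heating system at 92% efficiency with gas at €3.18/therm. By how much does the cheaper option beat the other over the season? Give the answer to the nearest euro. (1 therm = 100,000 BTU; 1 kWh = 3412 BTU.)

Heat load = 73 × 10⁶ BTU = 73,000,000 BTU
Gas: input = 73,000,000 / 0.92 = 79,347,826 BTU = 793.5 therm → 793.5 × €3.18 = €2,523.26
Heat pump: 73,000,000 BTU / 3412 = 21,400 kWh heat; / 3.6 = 5,943 kWh in → × €0.268 = €1,592.74
Difference = |€2,523.26 − €1,592.74| = €930.52 ≈ €931

€931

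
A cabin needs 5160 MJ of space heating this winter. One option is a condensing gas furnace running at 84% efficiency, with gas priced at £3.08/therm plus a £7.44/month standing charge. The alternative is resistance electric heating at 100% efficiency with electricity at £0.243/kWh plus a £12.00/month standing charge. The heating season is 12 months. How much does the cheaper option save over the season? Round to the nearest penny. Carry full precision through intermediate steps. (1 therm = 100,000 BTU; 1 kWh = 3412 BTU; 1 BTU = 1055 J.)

Heat load = 5160 MJ = 5,160,000,000 J / 1055 = 4,890,995 BTU
Gas: input = 4,890,995 / 0.84 = 5,822,613 BTU = 58.23 therm → 58.23 × £3.08 = £179.34; + 12 × £7.44 standing = £268.62
Electric: 4,890,995 BTU / 3412 = 1,433 kWh → × £0.243 = £348.33; + 12 × £12.00 standing = £492.33
Difference = |£268.62 − £492.33| = £223.72

£223.72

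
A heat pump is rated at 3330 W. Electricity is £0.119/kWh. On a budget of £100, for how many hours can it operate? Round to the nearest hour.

252 h

Energy budget = £100 / £0.119 per kWh = 840.3 kWh = 840,336 Wh
Runtime = 840,336 Wh / 3330 W = 252.4 h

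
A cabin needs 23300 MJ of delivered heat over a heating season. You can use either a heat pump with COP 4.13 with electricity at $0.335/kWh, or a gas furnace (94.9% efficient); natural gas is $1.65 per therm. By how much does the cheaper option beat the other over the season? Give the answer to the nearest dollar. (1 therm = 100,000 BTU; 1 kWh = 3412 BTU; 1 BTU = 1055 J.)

$141

Heat load = 23300 MJ = 23,300,000,000 J / 1055 = 22,085,308 BTU
Gas: input = 22,085,308 / 0.949 = 23,272,190 BTU = 232.7 therm → 232.7 × $1.65 = $383.99
Heat pump: 22,085,308 BTU / 3412 = 6,473 kWh heat; / 4.13 = 1,567 kWh in → × $0.335 = $525.04
Difference = |$383.99 − $525.04| = $141.05 ≈ $141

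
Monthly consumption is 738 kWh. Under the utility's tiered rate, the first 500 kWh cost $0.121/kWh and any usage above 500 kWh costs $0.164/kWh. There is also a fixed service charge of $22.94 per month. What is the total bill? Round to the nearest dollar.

$122

First 500 kWh × $0.121 = $60.50
Remaining 238 kWh × $0.164 = $39.03
Energy charge = $99.53; + service $22.94 = $122.47 ≈ $122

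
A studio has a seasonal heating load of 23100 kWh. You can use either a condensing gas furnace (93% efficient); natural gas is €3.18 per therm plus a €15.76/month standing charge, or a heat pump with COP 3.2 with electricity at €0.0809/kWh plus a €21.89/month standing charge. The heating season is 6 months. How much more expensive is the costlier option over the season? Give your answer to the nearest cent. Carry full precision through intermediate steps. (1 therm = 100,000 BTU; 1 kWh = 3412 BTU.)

Heat load = 23100 kWh × 3412 = 78,817,200 BTU
Gas: input = 78,817,200 / 0.93 = 84,749,677 BTU = 847.5 therm → 847.5 × €3.18 = €2,695.04; + 6 × €15.76 standing = €2,789.60
Heat pump: 78,817,200 BTU / 3412 = 23,100 kWh heat; / 3.2 = 7,219 kWh in → × €0.0809 = €584.00; + 6 × €21.89 standing = €715.34
Difference = |€2,789.60 − €715.34| = €2,074.26

€2074.26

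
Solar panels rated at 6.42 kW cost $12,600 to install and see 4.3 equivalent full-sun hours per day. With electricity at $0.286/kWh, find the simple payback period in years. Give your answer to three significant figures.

4.37 years

Daily generation = 6.42 kW × 4.3 h = 27.61 kWh
Annual generation = 27.61 × 365 = 10076 kWh
Annual savings = 10076 × $0.286 = $2,881.79
Payback = $12,600 / $2,881.79 = 4.37 years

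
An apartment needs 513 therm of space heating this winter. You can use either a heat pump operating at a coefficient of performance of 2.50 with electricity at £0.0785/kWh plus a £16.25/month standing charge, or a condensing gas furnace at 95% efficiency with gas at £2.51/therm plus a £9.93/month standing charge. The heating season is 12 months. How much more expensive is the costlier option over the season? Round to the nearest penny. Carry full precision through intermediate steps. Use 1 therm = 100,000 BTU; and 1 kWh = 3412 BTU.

£807.46

Heat load = 513 therm × 100,000 = 51,300,000 BTU
Gas: input = 51,300,000 / 0.95 = 54,000,000 BTU = 540 therm → 540 × £2.51 = £1,355.40; + 12 × £9.93 standing = £1,474.56
Heat pump: 51,300,000 BTU / 3412 = 15,040 kWh heat; / 2.50 = 6,014 kWh in → × £0.0785 = £472.10; + 12 × £16.25 standing = £667.10
Difference = |£1,474.56 − £667.10| = £807.46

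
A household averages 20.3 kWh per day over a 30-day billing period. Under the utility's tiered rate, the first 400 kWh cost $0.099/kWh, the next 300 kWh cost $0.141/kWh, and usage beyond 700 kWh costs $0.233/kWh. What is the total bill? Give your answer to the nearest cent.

$69.07

Usage = 20.3 kWh/day × 30 days = 609 kWh
First 400 kWh × $0.099 = $39.60
Next 209 kWh × $0.141 = $29.47
Remaining tier: 0 kWh (not reached)
Total = $69.07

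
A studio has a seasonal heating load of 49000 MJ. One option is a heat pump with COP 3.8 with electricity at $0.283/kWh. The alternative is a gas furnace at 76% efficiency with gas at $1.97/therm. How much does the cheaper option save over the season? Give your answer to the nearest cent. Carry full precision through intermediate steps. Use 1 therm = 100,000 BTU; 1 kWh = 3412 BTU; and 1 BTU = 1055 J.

Heat load = 49000 MJ = 49,000,000,000 J / 1055 = 46,445,498 BTU
Gas: input = 46,445,498 / 0.76 = 61,112,497 BTU = 611.1 therm → 611.1 × $1.97 = $1,203.92
Heat pump: 46,445,498 BTU / 3412 = 13,610 kWh heat; / 3.8 = 3,582 kWh in → × $0.283 = $1,013.77
Difference = |$1,203.92 − $1,013.77| = $190.15

$190.15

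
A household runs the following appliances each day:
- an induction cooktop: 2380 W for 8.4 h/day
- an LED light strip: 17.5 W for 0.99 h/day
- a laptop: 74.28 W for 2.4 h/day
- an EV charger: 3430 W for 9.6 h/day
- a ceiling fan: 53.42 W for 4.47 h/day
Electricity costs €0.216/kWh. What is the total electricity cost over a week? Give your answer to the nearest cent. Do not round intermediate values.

€80.67

induction cooktop: 2380 W × 8.4 h × 7 d = 139,944 Wh = 139.9 kWh
LED light strip: 17.5 W × 0.99 h × 7 d = 121 Wh = 0.1213 kWh
laptop: 74.28 W × 2.4 h × 7 d = 1,248 Wh = 1.248 kWh
EV charger: 3430 W × 9.6 h × 7 d = 230,496 Wh = 230.5 kWh
ceiling fan: 53.42 W × 4.47 h × 7 d = 1,672 Wh = 1.672 kWh
Total energy = 139.9 + 0.1213 + 1.248 + 230.5 + 1.672 = 373.5 kWh
Cost = 373.5 kWh × €0.216 = €80.67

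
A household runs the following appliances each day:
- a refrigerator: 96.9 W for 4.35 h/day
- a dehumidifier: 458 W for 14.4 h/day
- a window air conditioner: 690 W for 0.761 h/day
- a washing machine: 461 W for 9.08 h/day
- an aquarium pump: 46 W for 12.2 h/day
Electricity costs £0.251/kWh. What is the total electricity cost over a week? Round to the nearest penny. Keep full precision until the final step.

refrigerator: 96.9 W × 4.35 h × 7 d = 2,951 Wh = 2.951 kWh
dehumidifier: 458 W × 14.4 h × 7 d = 46,166 Wh = 46.17 kWh
window air conditioner: 690 W × 0.761 h × 7 d = 3,676 Wh = 3.676 kWh
washing machine: 461 W × 9.08 h × 7 d = 29,301 Wh = 29.3 kWh
aquarium pump: 46 W × 12.2 h × 7 d = 3,928 Wh = 3.928 kWh
Total energy = 2.951 + 46.17 + 3.676 + 29.3 + 3.928 = 86.02 kWh
Cost = 86.02 kWh × £0.251 = £21.59

£21.59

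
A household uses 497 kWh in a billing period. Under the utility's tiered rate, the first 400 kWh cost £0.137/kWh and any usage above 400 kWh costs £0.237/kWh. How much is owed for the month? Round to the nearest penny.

£77.79

First 400 kWh × £0.137 = £54.80
Remaining 97 kWh × £0.237 = £22.99
Total = £77.79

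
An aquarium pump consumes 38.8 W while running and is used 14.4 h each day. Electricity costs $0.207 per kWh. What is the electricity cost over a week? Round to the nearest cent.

$0.81

Energy = 38.8 W × 14.4 h/day × 7 days = 3,911 Wh = 3.911 kWh
Cost = 3.911 kWh × $0.207/kWh = $0.81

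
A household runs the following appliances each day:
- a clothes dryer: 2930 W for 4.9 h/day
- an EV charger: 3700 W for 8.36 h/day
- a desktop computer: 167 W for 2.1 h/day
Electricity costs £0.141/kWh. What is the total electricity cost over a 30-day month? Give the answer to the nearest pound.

clothes dryer: 2930 W × 4.9 h × 30 d = 430,710 Wh = 430.7 kWh
EV charger: 3700 W × 8.36 h × 30 d = 927,960 Wh = 928 kWh
desktop computer: 167 W × 2.1 h × 30 d = 10,521 Wh = 10.52 kWh
Total energy = 430.7 + 928 + 10.52 = 1,369 kWh
Cost = 1,369 kWh × £0.141 = £193.06 ≈ £193

£193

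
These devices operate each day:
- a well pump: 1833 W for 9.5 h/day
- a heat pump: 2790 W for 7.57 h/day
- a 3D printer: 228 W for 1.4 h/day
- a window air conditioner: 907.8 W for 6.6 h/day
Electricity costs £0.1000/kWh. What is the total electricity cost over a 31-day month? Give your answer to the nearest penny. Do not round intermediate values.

£139.02

well pump: 1833 W × 9.5 h × 31 d = 539,818 Wh = 539.8 kWh
heat pump: 2790 W × 7.57 h × 31 d = 654,729 Wh = 654.7 kWh
3D printer: 228 W × 1.4 h × 31 d = 9,895 Wh = 9.895 kWh
window air conditioner: 907.8 W × 6.6 h × 31 d = 185,736 Wh = 185.7 kWh
Total energy = 539.8 + 654.7 + 9.895 + 185.7 = 1,390 kWh
Cost = 1,390 kWh × £0.1000 = £139.02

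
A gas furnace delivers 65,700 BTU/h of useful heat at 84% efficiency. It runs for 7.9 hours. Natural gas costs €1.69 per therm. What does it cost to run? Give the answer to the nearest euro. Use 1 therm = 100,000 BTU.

€10

Heat delivered = 65,700 BTU/h × 7.9 h = 519,030 BTU
Gas input = 519,030 / 0.840 = 617,893 BTU
= 617,893 / 100,000 = 6.179 therm
Cost = 6.179 × €1.69/therm = €10.44 ≈ €10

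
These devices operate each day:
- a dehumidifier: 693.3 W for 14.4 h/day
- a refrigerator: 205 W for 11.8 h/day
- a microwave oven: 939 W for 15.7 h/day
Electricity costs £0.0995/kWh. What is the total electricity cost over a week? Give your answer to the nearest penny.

dehumidifier: 693.3 W × 14.4 h × 7 d = 69,885 Wh = 69.88 kWh
refrigerator: 205 W × 11.8 h × 7 d = 16,933 Wh = 16.93 kWh
microwave oven: 939 W × 15.7 h × 7 d = 103,196 Wh = 103.2 kWh
Total energy = 69.88 + 16.93 + 103.2 = 190 kWh
Cost = 190 kWh × £0.0995 = £18.91

£18.91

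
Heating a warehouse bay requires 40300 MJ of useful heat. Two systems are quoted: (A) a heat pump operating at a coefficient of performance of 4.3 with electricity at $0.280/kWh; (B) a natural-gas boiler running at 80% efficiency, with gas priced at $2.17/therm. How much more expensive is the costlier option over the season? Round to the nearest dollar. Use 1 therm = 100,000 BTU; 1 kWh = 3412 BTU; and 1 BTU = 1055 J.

Heat load = 40300 MJ = 40,300,000,000 J / 1055 = 38,199,052 BTU
Gas: input = 38,199,052 / 0.80 = 47,748,815 BTU = 477.5 therm → 477.5 × $2.17 = $1,036.15
Heat pump: 38,199,052 BTU / 3412 = 11,200 kWh heat; / 4.3 = 2,604 kWh in → × $0.280 = $729.01
Difference = |$1,036.15 − $729.01| = $307.14 ≈ $307

$307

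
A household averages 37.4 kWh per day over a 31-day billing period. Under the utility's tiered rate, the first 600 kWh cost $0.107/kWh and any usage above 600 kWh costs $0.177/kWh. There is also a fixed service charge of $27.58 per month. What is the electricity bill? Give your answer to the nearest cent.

Usage = 37.4 kWh/day × 31 days = 1159.4 kWh
First 600 kWh × $0.107 = $64.20
Remaining 559.4 kWh × $0.177 = $99.01
Energy charge = $163.21; + service $27.58 = $190.79

$190.79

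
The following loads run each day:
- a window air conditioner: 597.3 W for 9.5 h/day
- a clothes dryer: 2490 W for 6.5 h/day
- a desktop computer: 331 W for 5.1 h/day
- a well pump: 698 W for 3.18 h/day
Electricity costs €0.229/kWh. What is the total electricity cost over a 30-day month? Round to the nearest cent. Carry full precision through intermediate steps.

window air conditioner: 597.3 W × 9.5 h × 30 d = 170,230 Wh = 170.2 kWh
clothes dryer: 2490 W × 6.5 h × 30 d = 485,550 Wh = 485.6 kWh
desktop computer: 331 W × 5.1 h × 30 d = 50,643 Wh = 50.64 kWh
well pump: 698 W × 3.18 h × 30 d = 66,589 Wh = 66.59 kWh
Total energy = 170.2 + 485.6 + 50.64 + 66.59 = 773 kWh
Cost = 773 kWh × €0.229 = €177.02

€177.02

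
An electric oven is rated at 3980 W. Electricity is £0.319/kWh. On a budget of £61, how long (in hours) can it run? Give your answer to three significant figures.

Energy budget = £61 / £0.319 per kWh = 191.2 kWh = 191,223 Wh
Runtime = 191,223 Wh / 3980 W = 48.05 h

48 h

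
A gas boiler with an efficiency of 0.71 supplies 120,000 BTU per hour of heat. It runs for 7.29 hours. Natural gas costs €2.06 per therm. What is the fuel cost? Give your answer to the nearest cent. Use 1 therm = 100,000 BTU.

Heat delivered = 120,000 BTU/h × 7.29 h = 874,800 BTU
Gas input = 874,800 / 0.71 = 1,232,113 BTU
= 1,232,113 / 100,000 = 12.32 therm
Cost = 12.32 × €2.06/therm = €25.38

€25.38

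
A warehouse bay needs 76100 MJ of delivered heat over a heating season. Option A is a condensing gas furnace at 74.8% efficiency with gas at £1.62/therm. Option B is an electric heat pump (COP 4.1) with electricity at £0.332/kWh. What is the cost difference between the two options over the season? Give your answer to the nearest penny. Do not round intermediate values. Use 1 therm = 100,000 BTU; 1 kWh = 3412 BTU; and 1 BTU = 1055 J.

Heat load = 76100 MJ = 76,100,000,000 J / 1055 = 72,132,701 BTU
Gas: input = 72,132,701 / 0.748 = 96,434,093 BTU = 964.3 therm → 964.3 × £1.62 = £1,562.23
Heat pump: 72,132,701 BTU / 3412 = 21,140 kWh heat; / 4.1 = 5,156 kWh in → × £0.332 = £1,711.90
Difference = |£1,562.23 − £1,711.90| = £149.66

£149.66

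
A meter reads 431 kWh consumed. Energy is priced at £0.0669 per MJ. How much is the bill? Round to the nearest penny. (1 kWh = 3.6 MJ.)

431 kWh × (3.6 MJ/kWh) = 1,552 MJ
Cost = 1,552 MJ × £0.0669/MJ = £103.80

£103.80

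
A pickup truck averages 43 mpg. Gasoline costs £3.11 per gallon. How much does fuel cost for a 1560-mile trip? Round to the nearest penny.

Fuel = 1560 mi / 43 mpg = 36.28 gal
Cost = 36.28 gal × £3.11/gal = £112.83

£112.83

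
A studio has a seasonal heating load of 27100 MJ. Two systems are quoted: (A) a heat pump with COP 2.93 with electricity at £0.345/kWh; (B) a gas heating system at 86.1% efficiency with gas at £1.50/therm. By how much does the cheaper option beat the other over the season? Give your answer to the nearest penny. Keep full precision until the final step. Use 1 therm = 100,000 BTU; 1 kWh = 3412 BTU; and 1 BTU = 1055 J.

Heat load = 27100 MJ = 27,100,000,000 J / 1055 = 25,687,204 BTU
Gas: input = 25,687,204 / 0.861 = 29,834,151 BTU = 298.3 therm → 298.3 × £1.50 = £447.51
Heat pump: 25,687,204 BTU / 3412 = 7,528 kWh heat; / 2.93 = 2,569 kWh in → × £0.345 = £886.46
Difference = |£447.51 − £886.46| = £438.95

£438.95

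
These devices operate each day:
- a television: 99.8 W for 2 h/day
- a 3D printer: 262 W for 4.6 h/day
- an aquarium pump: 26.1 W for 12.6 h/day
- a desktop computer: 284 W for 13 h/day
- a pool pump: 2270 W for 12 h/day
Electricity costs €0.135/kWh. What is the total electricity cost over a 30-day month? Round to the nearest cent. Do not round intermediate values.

television: 99.8 W × 2 h × 30 d = 5,988 Wh = 5.988 kWh
3D printer: 262 W × 4.6 h × 30 d = 36,156 Wh = 36.16 kWh
aquarium pump: 26.1 W × 12.6 h × 30 d = 9,866 Wh = 9.866 kWh
desktop computer: 284 W × 13 h × 30 d = 110,760 Wh = 110.8 kWh
pool pump: 2270 W × 12 h × 30 d = 817,200 Wh = 817.2 kWh
Total energy = 5.988 + 36.16 + 9.866 + 110.8 + 817.2 = 980 kWh
Cost = 980 kWh × €0.135 = €132.30

€132.30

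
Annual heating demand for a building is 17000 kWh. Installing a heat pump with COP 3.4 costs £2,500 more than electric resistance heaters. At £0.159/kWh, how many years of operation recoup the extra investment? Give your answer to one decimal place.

1.3 years

Resistance: 17000 kWh × £0.159 = £2,703.00/yr
Heat pump: 17000 / 3.4 = 5000 kWh in → × £0.159 = £795.00/yr
Annual savings = £1,908.00
Payback = £2,500 / £1,908.00 = 1.31 years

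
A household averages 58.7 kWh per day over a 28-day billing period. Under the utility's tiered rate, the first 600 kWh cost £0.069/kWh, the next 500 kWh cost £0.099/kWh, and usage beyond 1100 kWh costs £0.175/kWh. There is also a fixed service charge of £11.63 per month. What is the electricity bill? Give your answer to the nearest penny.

Usage = 58.7 kWh/day × 28 days = 1643.6 kWh
First 600 kWh × £0.069 = £41.40
Next 500 kWh × £0.099 = £49.50
Remaining 543.6 kWh × £0.175 = £95.13
Energy charge = £186.03; + service £11.63 = £197.66

£197.66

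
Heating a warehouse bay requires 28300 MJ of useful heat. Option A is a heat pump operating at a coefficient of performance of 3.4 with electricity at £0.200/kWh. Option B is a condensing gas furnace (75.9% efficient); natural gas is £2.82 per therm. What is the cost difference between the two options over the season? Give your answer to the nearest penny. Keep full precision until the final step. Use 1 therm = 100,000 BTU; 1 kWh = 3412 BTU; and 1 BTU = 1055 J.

Heat load = 28300 MJ = 28,300,000,000 J / 1055 = 26,824,645 BTU
Gas: input = 26,824,645 / 0.759 = 35,342,088 BTU = 353.4 therm → 353.4 × £2.82 = £996.65
Heat pump: 26,824,645 BTU / 3412 = 7,862 kWh heat; / 3.4 = 2,312 kWh in → × £0.200 = £462.46
Difference = |£996.65 − £462.46| = £534.18

£534.18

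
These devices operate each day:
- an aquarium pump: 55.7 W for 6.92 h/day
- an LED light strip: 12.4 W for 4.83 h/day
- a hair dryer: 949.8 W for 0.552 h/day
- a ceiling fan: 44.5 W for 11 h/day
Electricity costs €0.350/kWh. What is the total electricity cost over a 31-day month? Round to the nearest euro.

€16

aquarium pump: 55.7 W × 6.92 h × 31 d = 11,949 Wh = 11.95 kWh
LED light strip: 12.4 W × 4.83 h × 31 d = 1,857 Wh = 1.857 kWh
hair dryer: 949.8 W × 0.552 h × 31 d = 16,253 Wh = 16.25 kWh
ceiling fan: 44.5 W × 11 h × 31 d = 15,174 Wh = 15.17 kWh
Total energy = 11.95 + 1.857 + 16.25 + 15.17 = 45.23 kWh
Cost = 45.23 kWh × €0.350 = €15.83 ≈ €16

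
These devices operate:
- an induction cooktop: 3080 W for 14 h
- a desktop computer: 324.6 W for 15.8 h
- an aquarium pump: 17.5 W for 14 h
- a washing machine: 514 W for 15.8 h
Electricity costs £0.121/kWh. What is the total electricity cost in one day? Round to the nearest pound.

induction cooktop: 3080 W × 14 h = 43,120 Wh = 43.12 kWh
desktop computer: 324.6 W × 15.8 h = 5,129 Wh = 5.129 kWh
aquarium pump: 17.5 W × 14 h = 245 Wh = 0.245 kWh
washing machine: 514 W × 15.8 h = 8,121 Wh = 8.121 kWh
Total energy = 43.12 + 5.129 + 0.245 + 8.121 = 56.61 kWh
Cost = 56.61 kWh × £0.121 = £6.85 ≈ £7

£7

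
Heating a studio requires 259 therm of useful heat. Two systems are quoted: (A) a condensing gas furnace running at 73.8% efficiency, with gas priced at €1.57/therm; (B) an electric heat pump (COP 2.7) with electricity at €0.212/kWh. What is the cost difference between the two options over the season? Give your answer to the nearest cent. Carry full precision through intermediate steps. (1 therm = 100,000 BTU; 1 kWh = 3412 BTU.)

€45.03

Heat load = 259 therm × 100,000 = 25,900,000 BTU
Gas: input = 25,900,000 / 0.738 = 35,094,851 BTU = 350.9 therm → 350.9 × €1.57 = €550.99
Heat pump: 25,900,000 BTU / 3412 = 7,591 kWh heat; / 2.7 = 2,811 kWh in → × €0.212 = €596.02
Difference = |€550.99 − €596.02| = €45.03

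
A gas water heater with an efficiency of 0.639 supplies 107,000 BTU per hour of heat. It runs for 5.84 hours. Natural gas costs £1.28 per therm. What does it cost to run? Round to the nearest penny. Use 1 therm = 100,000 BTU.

Heat delivered = 107,000 BTU/h × 5.84 h = 624,880 BTU
Gas input = 624,880 / 0.639 = 977,903 BTU
= 977,903 / 100,000 = 9.779 therm
Cost = 9.779 × £1.28/therm = £12.52

£12.52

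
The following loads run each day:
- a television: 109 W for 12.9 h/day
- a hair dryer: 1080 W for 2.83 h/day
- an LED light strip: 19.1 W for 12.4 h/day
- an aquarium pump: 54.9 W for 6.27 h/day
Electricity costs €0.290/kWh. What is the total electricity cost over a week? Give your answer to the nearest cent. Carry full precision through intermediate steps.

television: 109 W × 12.9 h × 7 d = 9,843 Wh = 9.843 kWh
hair dryer: 1080 W × 2.83 h × 7 d = 21,395 Wh = 21.39 kWh
LED light strip: 19.1 W × 12.4 h × 7 d = 1,658 Wh = 1.658 kWh
aquarium pump: 54.9 W × 6.27 h × 7 d = 2,410 Wh = 2.41 kWh
Total energy = 9.843 + 21.39 + 1.658 + 2.41 = 35.3 kWh
Cost = 35.3 kWh × €0.290 = €10.24

€10.24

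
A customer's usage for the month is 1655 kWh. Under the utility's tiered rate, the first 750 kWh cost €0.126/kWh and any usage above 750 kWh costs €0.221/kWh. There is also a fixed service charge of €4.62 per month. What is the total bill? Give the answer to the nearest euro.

€299

First 750 kWh × €0.126 = €94.50
Remaining 905 kWh × €0.221 = €200.00
Energy charge = €294.50; + service €4.62 = €299.12 ≈ €299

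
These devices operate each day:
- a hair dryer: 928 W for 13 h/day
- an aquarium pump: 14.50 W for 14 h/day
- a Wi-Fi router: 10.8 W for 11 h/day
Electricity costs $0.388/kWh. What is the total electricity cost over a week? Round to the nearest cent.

hair dryer: 928 W × 13 h × 7 d = 84,448 Wh = 84.45 kWh
aquarium pump: 14.50 W × 14 h × 7 d = 1,421 Wh = 1.421 kWh
Wi-Fi router: 10.8 W × 11 h × 7 d = 832 Wh = 0.8316 kWh
Total energy = 84.45 + 1.421 + 0.8316 = 86.7 kWh
Cost = 86.7 kWh × $0.388 = $33.64

$33.64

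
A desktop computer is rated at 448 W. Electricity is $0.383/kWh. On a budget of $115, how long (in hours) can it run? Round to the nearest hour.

Energy budget = $115 / $0.383 per kWh = 300.3 kWh = 300,261 Wh
Runtime = 300,261 Wh / 448 W = 670.2 h

670 h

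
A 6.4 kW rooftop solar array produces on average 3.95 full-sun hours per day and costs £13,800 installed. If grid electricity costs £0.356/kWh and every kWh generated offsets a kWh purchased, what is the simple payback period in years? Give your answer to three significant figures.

Daily generation = 6.4 kW × 3.95 h = 25.28 kWh
Annual generation = 25.28 × 365 = 9227.2 kWh
Annual savings = 9227.2 × £0.356 = £3,284.88
Payback = £13,800 / £3,284.88 = 4.2 years

4.20 years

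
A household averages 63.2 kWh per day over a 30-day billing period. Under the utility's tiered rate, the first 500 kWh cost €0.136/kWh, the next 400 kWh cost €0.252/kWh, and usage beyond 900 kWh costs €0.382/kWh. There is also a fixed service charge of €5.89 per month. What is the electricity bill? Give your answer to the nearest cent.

€555.16

Usage = 63.2 kWh/day × 30 days = 1896 kWh
First 500 kWh × €0.136 = €68.00
Next 400 kWh × €0.252 = €100.80
Remaining 996 kWh × €0.382 = €380.47
Energy charge = €549.27; + service €5.89 = €555.16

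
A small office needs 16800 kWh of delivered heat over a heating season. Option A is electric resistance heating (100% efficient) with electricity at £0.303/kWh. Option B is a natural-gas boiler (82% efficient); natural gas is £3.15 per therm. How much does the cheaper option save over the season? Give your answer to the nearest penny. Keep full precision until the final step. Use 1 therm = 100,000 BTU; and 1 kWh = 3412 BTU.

£2888.41

Heat load = 16800 kWh × 3412 = 57,321,600 BTU
Gas: input = 57,321,600 / 0.820 = 69,904,390 BTU = 699 therm → 699 × £3.15 = £2,201.99
Electric: 57,321,600 BTU / 3412 = 16,800 kWh → × £0.303 = £5,090.40
Difference = |£2,201.99 − £5,090.40| = £2,888.41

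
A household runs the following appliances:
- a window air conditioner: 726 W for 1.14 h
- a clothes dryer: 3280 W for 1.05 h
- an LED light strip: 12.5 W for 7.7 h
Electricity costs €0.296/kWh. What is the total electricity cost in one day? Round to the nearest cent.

€1.29

window air conditioner: 726 W × 1.14 h = 828 Wh = 0.8276 kWh
clothes dryer: 3280 W × 1.05 h = 3,444 Wh = 3.444 kWh
LED light strip: 12.5 W × 7.7 h = 96 Wh = 0.09625 kWh
Total energy = 0.8276 + 3.444 + 0.09625 = 4.368 kWh
Cost = 4.368 kWh × €0.296 = €1.29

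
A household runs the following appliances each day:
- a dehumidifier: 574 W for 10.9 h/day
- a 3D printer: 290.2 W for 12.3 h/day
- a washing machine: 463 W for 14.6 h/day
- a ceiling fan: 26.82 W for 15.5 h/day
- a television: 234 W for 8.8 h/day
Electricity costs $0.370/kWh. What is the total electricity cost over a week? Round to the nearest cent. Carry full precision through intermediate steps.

dehumidifier: 574 W × 10.9 h × 7 d = 43,796 Wh = 43.8 kWh
3D printer: 290.2 W × 12.3 h × 7 d = 24,986 Wh = 24.99 kWh
washing machine: 463 W × 14.6 h × 7 d = 47,319 Wh = 47.32 kWh
ceiling fan: 26.82 W × 15.5 h × 7 d = 2,910 Wh = 2.91 kWh
television: 234 W × 8.8 h × 7 d = 14,414 Wh = 14.41 kWh
Total energy = 43.8 + 24.99 + 47.32 + 2.91 + 14.41 = 133.4 kWh
Cost = 133.4 kWh × $0.370 = $49.37

$49.37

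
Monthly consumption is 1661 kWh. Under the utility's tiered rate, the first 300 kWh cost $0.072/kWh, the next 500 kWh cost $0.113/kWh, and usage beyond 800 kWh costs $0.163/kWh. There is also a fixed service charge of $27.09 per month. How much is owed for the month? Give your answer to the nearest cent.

First 300 kWh × $0.072 = $21.60
Next 500 kWh × $0.113 = $56.50
Remaining 861 kWh × $0.163 = $140.34
Energy charge = $218.44; + service $27.09 = $245.53

$245.53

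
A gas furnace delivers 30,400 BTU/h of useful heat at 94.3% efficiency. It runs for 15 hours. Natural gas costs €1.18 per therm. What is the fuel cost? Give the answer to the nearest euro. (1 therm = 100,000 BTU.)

Heat delivered = 30,400 BTU/h × 15 h = 456,000 BTU
Gas input = 456,000 / 0.943 = 483,563 BTU
= 483,563 / 100,000 = 4.836 therm
Cost = 4.836 × €1.18/therm = €5.71 ≈ €6

€6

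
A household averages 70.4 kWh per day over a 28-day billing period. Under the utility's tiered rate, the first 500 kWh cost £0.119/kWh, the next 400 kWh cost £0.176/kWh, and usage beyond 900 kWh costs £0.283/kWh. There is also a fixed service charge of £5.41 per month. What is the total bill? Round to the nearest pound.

Usage = 70.4 kWh/day × 28 days = 1971.2 kWh
First 500 kWh × £0.119 = £59.50
Next 400 kWh × £0.176 = £70.40
Remaining 1071.2 kWh × £0.283 = £303.15
Energy charge = £433.05; + service £5.41 = £438.46 ≈ £438

£438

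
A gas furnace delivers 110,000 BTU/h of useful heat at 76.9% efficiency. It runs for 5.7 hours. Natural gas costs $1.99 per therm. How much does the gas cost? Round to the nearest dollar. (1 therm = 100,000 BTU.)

$16

Heat delivered = 110,000 BTU/h × 5.7 h = 627,000 BTU
Gas input = 627,000 / 0.769 = 815,345 BTU
= 815,345 / 100,000 = 8.153 therm
Cost = 8.153 × $1.99/therm = $16.23 ≈ $16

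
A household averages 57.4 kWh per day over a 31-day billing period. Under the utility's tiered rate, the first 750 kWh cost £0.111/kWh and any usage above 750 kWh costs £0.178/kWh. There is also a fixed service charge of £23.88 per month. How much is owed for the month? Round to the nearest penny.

Usage = 57.4 kWh/day × 31 days = 1779.4 kWh
First 750 kWh × £0.111 = £83.25
Remaining 1029.4 kWh × £0.178 = £183.23
Energy charge = £266.48; + service £23.88 = £290.36

£290.36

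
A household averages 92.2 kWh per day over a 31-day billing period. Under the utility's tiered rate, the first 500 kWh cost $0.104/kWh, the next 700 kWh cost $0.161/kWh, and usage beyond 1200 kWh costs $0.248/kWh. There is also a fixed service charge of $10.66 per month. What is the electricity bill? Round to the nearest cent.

$586.59

Usage = 92.2 kWh/day × 31 days = 2858.2 kWh
First 500 kWh × $0.104 = $52.00
Next 700 kWh × $0.161 = $112.70
Remaining 1658.2 kWh × $0.248 = $411.23
Energy charge = $575.93; + service $10.66 = $586.59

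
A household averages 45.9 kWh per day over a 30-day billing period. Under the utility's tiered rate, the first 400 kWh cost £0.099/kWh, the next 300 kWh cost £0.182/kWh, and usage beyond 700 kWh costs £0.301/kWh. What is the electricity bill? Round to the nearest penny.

£297.98

Usage = 45.9 kWh/day × 30 days = 1377 kWh
First 400 kWh × £0.099 = £39.60
Next 300 kWh × £0.182 = £54.60
Remaining 677 kWh × £0.301 = £203.78
Total = £297.98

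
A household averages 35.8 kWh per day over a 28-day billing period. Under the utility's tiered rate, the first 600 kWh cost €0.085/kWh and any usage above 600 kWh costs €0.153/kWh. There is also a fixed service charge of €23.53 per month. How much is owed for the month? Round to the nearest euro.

€136

Usage = 35.8 kWh/day × 28 days = 1002.4 kWh
First 600 kWh × €0.085 = €51.00
Remaining 402.4 kWh × €0.153 = €61.57
Energy charge = €112.57; + service €23.53 = €136.10 ≈ €136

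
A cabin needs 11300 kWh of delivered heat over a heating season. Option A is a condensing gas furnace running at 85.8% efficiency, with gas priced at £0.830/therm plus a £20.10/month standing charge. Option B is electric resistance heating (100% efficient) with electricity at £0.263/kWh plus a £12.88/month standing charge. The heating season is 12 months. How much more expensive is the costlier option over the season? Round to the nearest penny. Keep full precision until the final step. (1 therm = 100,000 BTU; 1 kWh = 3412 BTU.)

Heat load = 11300 kWh × 3412 = 38,555,600 BTU
Gas: input = 38,555,600 / 0.858 = 44,936,597 BTU = 449.4 therm → 449.4 × £0.830 = £372.97; + 12 × £20.10 standing = £614.17
Electric: 38,555,600 BTU / 3412 = 11,300 kWh → × £0.263 = £2,971.90; + 12 × £12.88 standing = £3,126.46
Difference = |£614.17 − £3,126.46| = £2,512.29

£2512.29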